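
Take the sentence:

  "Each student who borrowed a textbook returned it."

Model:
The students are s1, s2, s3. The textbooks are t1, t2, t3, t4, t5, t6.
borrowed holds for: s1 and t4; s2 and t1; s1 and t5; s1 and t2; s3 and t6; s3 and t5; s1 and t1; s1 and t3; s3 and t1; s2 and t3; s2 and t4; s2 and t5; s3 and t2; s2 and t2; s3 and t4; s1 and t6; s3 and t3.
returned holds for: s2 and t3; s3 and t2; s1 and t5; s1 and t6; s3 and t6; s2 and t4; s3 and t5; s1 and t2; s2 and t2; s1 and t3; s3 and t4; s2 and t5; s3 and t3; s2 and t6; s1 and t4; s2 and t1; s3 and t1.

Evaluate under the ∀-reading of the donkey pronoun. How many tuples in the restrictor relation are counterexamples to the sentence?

1

"it" takes "a textbook" as antecedent — a donkey pronoun bound across the clause boundary.
Strong reading: for every (s,t) with borrowed(s,t), returned(s,t).
Restrictor pairs: (s1,t1) ✗  (s1,t2) ✓  (s1,t3) ✓  (s1,t4) ✓  (s1,t5) ✓  (s1,t6) ✓  (s2,t1) ✓  (s2,t2) ✓  (s2,t3) ✓  (s2,t4) ✓  (s2,t5) ✓  (s3,t1) ✓  (s3,t2) ✓  (s3,t3) ✓  (s3,t4) ✓  (s3,t5) ✓  (s3,t6) ✓
Counterexamples (restrictor pairs failing the scope): 1.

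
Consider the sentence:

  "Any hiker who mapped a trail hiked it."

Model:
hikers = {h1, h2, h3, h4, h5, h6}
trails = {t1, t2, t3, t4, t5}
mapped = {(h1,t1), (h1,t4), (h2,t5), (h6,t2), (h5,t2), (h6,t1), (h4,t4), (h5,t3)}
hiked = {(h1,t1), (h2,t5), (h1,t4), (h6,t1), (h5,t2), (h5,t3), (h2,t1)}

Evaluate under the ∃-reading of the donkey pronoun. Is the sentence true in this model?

False

"it" takes "a trail" as antecedent — a donkey pronoun bound across the clause boundary.
Weak reading: every hiker h with some mapped-trail has at least one mapped-trail t such that hiked(h,t).
Per hiker: h1:✓  h2:✓  h4:✗  h5:✓  h6:✓
h4 has no witness among its mapped-trails.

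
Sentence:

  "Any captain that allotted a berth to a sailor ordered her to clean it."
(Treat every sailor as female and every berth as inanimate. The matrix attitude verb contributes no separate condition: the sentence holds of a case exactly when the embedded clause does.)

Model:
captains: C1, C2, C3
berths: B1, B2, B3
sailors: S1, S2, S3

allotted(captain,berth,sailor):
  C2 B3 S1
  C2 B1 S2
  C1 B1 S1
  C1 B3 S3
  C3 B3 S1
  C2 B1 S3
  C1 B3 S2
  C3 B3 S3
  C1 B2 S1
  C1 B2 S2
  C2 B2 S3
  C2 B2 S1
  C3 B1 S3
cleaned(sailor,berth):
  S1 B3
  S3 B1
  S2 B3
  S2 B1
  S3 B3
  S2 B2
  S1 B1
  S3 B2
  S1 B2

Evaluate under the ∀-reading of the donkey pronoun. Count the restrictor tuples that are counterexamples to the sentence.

0

"her" takes "a sailor" as antecedent and "it" takes "a berth"; both are donkey pronouns co-varying with the restrictor.
Strong reading: for every (c,b,s) with allotted(c,b,s), cleaned(s,b).
Restrictor triples: (C1,B1,S1)→cleaned(S1,B1) ✓  (C1,B2,S1)→cleaned(S1,B2) ✓  (C1,B2,S2)→cleaned(S2,B2) ✓  (C1,B3,S2)→cleaned(S2,B3) ✓  (C1,B3,S3)→cleaned(S3,B3) ✓  (C2,B1,S2)→cleaned(S2,B1) ✓  (C2,B1,S3)→cleaned(S3,B1) ✓  (C2,B2,S1)→cleaned(S1,B2) ✓  (C2,B2,S3)→cleaned(S3,B2) ✓  (C2,B3,S1)→cleaned(S1,B3) ✓  (C3,B1,S3)→cleaned(S3,B1) ✓  (C3,B3,S1)→cleaned(S1,B3) ✓  (C3,B3,S3)→cleaned(S3,B3) ✓
Counterexamples (restrictor triples failing the scope): 0.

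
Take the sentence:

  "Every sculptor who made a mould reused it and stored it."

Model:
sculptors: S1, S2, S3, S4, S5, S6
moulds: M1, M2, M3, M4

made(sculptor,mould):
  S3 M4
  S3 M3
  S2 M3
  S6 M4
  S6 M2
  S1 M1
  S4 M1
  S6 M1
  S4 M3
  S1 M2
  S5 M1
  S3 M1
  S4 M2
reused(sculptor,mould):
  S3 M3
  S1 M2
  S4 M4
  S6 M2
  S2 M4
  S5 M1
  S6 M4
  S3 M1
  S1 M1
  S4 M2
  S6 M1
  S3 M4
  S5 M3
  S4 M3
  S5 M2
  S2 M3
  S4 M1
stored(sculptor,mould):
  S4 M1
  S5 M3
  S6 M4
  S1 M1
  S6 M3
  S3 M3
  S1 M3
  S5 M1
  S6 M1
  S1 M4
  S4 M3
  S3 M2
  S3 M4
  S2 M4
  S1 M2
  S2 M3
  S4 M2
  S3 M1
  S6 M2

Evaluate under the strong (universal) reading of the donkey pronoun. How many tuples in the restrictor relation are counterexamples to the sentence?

"it" takes "a mould" as antecedent — a donkey pronoun bound across the clause boundary.
Strong reading: for every (s,m) with made(s,m), reused(s,m) ∧ stored(s,m).
Restrictor pairs: (S1,M1) ✓  (S1,M2) ✓  (S2,M3) ✓  (S3,M1) ✓  (S3,M3) ✓  (S3,M4) ✓  (S4,M1) ✓  (S4,M2) ✓  (S4,M3) ✓  (S5,M1) ✓  (S6,M1) ✓  (S6,M2) ✓  (S6,M4) ✓
Counterexamples (restrictor pairs failing the scope): 0.

0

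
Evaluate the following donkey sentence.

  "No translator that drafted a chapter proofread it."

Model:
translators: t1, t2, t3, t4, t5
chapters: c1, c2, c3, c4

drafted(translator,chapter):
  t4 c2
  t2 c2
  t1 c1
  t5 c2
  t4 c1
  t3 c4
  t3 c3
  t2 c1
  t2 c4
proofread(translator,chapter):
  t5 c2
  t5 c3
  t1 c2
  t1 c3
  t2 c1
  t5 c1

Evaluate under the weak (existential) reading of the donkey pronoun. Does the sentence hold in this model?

"it" takes "a chapter" as antecedent — a donkey pronoun bound across the clause boundary.
Truth condition: for no (t,c) with drafted(t,c) does proofread(t,c) hold.
Restrictor pairs — does the scope hold? (t1,c1):fails  (t2,c1):holds  (t2,c2):fails  (t2,c4):fails  (t3,c3):fails  (t3,c4):fails  (t4,c1):fails  (t4,c2):fails  (t5,c2):holds
Scope holds for 2 pair(s), so the sentence is false.

False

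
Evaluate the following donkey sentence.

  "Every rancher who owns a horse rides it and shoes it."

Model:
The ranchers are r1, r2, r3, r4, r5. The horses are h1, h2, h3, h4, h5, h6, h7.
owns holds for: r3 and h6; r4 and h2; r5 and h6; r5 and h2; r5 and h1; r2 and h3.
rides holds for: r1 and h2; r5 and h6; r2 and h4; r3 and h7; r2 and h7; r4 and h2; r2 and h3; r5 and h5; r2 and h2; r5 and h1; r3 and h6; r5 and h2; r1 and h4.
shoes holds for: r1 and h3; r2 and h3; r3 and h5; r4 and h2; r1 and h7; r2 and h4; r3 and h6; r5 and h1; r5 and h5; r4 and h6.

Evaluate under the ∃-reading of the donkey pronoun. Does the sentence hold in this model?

"it" takes "a horse" as antecedent — a donkey pronoun bound across the clause boundary.
Weak reading: every rancher r with some owns-horse has at least one owns-horse h such that rides(r,h) ∧ shoes(r,h).
Per rancher: r2:✓  r3:✓  r4:✓  r5:✓
Every rancher in the restrictor has a witness.

True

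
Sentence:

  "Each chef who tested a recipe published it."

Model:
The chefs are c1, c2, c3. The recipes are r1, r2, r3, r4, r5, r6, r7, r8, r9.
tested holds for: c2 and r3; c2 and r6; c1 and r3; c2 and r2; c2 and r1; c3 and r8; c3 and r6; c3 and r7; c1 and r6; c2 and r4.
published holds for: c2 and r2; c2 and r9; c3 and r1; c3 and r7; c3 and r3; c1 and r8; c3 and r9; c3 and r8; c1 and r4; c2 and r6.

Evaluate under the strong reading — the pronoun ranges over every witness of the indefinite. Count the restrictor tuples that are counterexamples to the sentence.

6

"it" takes "a recipe" as antecedent — a donkey pronoun bound across the clause boundary.
Strong reading: for every (c,r) with tested(c,r), published(c,r).
Restrictor pairs: (c1,r3) ✗  (c1,r6) ✗  (c2,r1) ✗  (c2,r2) ✓  (c2,r3) ✗  (c2,r4) ✗  (c2,r6) ✓  (c3,r6) ✗  (c3,r7) ✓  (c3,r8) ✓
Counterexamples (restrictor pairs failing the scope): 6.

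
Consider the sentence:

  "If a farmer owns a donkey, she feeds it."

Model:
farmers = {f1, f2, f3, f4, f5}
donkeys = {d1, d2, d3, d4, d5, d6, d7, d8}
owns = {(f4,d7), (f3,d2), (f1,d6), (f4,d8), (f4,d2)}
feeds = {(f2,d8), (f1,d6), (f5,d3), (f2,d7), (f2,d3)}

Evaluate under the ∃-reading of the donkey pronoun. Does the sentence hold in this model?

"it" takes "a donkey" as antecedent — a donkey pronoun bound across the clause boundary.
Weak reading: every farmer f with some owns-donkey has at least one owns-donkey d such that feeds(f,d).
Per farmer: f1:✓  f3:✗  f4:✗
f3 has no witness among its owns-donkeys.

False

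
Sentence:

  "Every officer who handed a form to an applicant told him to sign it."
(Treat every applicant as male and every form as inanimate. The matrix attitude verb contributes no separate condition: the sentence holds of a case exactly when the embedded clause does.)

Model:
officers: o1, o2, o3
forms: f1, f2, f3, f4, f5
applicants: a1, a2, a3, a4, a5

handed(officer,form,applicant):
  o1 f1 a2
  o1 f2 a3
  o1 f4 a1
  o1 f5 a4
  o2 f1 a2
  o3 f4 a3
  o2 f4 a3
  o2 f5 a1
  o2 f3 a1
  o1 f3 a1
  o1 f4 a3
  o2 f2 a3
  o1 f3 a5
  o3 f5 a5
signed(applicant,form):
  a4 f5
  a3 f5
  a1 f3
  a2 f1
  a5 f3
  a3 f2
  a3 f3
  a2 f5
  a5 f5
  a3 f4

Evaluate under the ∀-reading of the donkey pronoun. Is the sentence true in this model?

"him" takes "an applicant" as antecedent and "it" takes "a form"; both are donkey pronouns co-varying with the restrictor.
Strong reading: for every (o,f,a) with handed(o,f,a), signed(a,f).
Restrictor triples: (o1,f1,a2)→signed(a2,f1) ✓  (o1,f2,a3)→signed(a3,f2) ✓  (o1,f3,a1)→signed(a1,f3) ✓  (o1,f3,a5)→signed(a5,f3) ✓  (o1,f4,a1)→signed(a1,f4) ✗  (o1,f4,a3)→signed(a3,f4) ✓  (o1,f5,a4)→signed(a4,f5) ✓  (o2,f1,a2)→signed(a2,f1) ✓  (o2,f2,a3)→signed(a3,f2) ✓  (o2,f3,a1)→signed(a1,f3) ✓  (o2,f4,a3)→signed(a3,f4) ✓  (o2,f5,a1)→signed(a1,f5) ✗  (o3,f4,a3)→signed(a3,f4) ✓  (o3,f5,a5)→signed(a5,f5) ✓
Counterexample: (o1,f4,a1) — signed(a1,f4) does not hold.

False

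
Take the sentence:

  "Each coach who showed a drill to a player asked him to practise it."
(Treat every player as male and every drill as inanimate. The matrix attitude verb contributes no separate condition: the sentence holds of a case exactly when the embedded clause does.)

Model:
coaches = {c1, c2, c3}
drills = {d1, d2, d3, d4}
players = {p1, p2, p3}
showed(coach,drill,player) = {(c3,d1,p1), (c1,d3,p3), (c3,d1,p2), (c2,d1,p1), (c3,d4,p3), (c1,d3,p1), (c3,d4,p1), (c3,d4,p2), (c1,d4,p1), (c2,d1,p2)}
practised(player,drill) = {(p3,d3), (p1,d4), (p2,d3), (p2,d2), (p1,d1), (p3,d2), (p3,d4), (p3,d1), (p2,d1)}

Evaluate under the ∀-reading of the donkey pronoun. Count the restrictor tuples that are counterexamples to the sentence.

2

"him" takes "a player" as antecedent and "it" takes "a drill"; both are donkey pronouns co-varying with the restrictor.
Strong reading: for every (c,d,p) with showed(c,d,p), practised(p,d).
Restrictor triples: (c1,d3,p1)→practised(p1,d3) ✗  (c1,d3,p3)→practised(p3,d3) ✓  (c1,d4,p1)→practised(p1,d4) ✓  (c2,d1,p1)→practised(p1,d1) ✓  (c2,d1,p2)→practised(p2,d1) ✓  (c3,d1,p1)→practised(p1,d1) ✓  (c3,d1,p2)→practised(p2,d1) ✓  (c3,d4,p1)→practised(p1,d4) ✓  (c3,d4,p2)→practised(p2,d4) ✗  (c3,d4,p3)→practised(p3,d4) ✓
Counterexamples (restrictor triples failing the scope): 2.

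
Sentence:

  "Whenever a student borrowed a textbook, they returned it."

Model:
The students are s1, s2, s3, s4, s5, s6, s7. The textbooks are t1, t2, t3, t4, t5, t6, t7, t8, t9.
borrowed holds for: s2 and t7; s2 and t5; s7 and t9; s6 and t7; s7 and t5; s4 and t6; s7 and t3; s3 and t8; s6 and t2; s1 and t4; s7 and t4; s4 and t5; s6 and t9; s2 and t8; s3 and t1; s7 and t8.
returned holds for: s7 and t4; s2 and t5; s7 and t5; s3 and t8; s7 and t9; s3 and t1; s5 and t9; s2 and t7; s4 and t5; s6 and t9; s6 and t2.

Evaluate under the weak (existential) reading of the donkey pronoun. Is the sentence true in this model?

"it" takes "a textbook" as antecedent — a donkey pronoun bound across the clause boundary.
Weak reading: every student s with some borrowed-textbook has at least one borrowed-textbook t such that returned(s,t).
Per student: s1:✗  s2:✓  s3:✓  s4:✓  s6:✓  s7:✓
s1 has no witness among its borrowed-textbooks.

False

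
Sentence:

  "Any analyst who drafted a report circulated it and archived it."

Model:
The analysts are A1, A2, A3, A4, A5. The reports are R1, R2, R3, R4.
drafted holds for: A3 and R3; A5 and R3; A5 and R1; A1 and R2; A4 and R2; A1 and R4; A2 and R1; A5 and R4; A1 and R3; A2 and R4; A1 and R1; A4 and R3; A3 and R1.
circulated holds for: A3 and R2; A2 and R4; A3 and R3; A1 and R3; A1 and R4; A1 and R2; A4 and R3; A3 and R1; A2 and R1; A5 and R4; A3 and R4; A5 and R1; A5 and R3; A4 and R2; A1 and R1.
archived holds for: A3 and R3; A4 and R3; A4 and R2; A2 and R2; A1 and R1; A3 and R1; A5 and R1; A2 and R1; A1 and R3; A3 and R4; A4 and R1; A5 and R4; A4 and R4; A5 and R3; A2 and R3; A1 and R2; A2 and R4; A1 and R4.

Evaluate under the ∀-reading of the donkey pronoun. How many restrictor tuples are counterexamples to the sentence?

0

"it" takes "a report" as antecedent — a donkey pronoun bound across the clause boundary.
Strong reading: for every (a,r) with drafted(a,r), circulated(a,r) ∧ archived(a,r).
Restrictor pairs: (A1,R1) ✓  (A1,R2) ✓  (A1,R3) ✓  (A1,R4) ✓  (A2,R1) ✓  (A2,R4) ✓  (A3,R1) ✓  (A3,R3) ✓  (A4,R2) ✓  (A4,R3) ✓  (A5,R1) ✓  (A5,R3) ✓  (A5,R4) ✓
Counterexamples (restrictor pairs failing the scope): 0.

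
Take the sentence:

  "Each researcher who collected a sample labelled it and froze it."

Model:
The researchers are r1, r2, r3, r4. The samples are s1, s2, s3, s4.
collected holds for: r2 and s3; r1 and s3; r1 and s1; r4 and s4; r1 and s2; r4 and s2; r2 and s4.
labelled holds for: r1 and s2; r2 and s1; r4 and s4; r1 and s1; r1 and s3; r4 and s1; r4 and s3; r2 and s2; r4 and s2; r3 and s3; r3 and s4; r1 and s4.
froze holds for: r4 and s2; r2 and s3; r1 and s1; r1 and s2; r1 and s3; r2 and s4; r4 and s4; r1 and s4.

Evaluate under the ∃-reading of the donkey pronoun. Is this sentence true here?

"it" takes "a sample" as antecedent — a donkey pronoun bound across the clause boundary.
Weak reading: every researcher r with some collected-sample has at least one collected-sample s such that labelled(r,s) ∧ froze(r,s).
Per researcher: r1:✓  r2:✗  r4:✓
r2 has no witness among its collected-samples.

False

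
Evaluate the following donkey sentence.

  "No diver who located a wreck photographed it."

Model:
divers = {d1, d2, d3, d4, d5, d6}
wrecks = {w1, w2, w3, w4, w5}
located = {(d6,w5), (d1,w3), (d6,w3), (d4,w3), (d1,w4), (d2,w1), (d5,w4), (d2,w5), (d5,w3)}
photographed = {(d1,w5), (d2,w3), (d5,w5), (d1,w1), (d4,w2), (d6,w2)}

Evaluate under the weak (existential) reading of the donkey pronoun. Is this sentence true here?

True

"it" takes "a wreck" as antecedent — a donkey pronoun bound across the clause boundary.
Truth condition: for no (d,w) with located(d,w) does photographed(d,w) hold.
Restrictor pairs — does the scope hold? (d1,w3):fails  (d1,w4):fails  (d2,w1):fails  (d2,w5):fails  (d4,w3):fails  (d5,w3):fails  (d5,w4):fails  (d6,w3):fails  (d6,w5):fails
Scope holds for no restrictor pair, so the sentence is true.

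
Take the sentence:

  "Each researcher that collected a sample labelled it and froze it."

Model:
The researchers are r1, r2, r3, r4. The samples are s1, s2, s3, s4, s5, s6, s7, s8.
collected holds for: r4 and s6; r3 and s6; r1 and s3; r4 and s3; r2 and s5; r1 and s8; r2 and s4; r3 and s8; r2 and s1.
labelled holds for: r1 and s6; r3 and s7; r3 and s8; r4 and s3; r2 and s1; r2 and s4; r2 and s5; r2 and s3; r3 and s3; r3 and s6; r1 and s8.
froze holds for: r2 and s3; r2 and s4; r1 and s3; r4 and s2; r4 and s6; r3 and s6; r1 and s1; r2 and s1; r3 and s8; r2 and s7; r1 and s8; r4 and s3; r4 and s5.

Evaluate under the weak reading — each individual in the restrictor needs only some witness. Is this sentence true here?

"it" takes "a sample" as antecedent — a donkey pronoun bound across the clause boundary.
Weak reading: every researcher r with some collected-sample has at least one collected-sample s such that labelled(r,s) ∧ froze(r,s).
Per researcher: r1:✓  r2:✓  r3:✓  r4:✓
Every researcher in the restrictor has a witness.

True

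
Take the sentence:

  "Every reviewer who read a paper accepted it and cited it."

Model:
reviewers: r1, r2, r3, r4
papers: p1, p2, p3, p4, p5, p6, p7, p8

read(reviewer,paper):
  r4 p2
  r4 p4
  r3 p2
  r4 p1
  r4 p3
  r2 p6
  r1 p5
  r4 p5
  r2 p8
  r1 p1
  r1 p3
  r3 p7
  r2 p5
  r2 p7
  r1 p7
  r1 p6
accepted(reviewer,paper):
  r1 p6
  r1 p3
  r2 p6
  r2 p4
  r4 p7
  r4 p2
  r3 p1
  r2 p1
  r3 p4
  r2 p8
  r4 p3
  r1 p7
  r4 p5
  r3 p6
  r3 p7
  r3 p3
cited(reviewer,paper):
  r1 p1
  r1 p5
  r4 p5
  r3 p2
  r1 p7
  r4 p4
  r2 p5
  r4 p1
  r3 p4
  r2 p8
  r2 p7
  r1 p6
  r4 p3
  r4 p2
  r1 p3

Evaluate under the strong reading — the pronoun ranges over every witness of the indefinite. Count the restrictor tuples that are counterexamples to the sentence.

9

"it" takes "a paper" as antecedent — a donkey pronoun bound across the clause boundary.
Strong reading: for every (r,p) with read(r,p), accepted(r,p) ∧ cited(r,p).
Restrictor pairs: (r1,p1) ✗  (r1,p3) ✓  (r1,p5) ✗  (r1,p6) ✓  (r1,p7) ✓  (r2,p5) ✗  (r2,p6) ✗  (r2,p7) ✗  (r2,p8) ✓  (r3,p2) ✗  (r3,p7) ✗  (r4,p1) ✗  (r4,p2) ✓  (r4,p3) ✓  (r4,p4) ✗  (r4,p5) ✓
Counterexamples (restrictor pairs failing the scope): 9.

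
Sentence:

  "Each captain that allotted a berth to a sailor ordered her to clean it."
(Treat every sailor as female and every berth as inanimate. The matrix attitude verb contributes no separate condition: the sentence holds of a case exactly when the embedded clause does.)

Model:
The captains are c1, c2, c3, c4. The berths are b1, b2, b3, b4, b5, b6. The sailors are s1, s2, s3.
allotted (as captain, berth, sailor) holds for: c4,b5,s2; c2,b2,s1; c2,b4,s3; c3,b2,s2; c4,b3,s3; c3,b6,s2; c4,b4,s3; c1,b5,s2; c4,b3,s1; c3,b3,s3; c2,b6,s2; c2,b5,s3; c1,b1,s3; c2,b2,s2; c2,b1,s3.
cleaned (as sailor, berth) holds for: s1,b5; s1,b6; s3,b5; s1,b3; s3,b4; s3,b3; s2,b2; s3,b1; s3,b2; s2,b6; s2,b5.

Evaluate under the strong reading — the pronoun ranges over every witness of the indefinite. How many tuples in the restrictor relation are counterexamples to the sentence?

"her" takes "a sailor" as antecedent and "it" takes "a berth"; both are donkey pronouns co-varying with the restrictor.
Strong reading: for every (c,b,s) with allotted(c,b,s), cleaned(s,b).
Restrictor triples: (c1,b1,s3)→cleaned(s3,b1) ✓  (c1,b5,s2)→cleaned(s2,b5) ✓  (c2,b1,s3)→cleaned(s3,b1) ✓  (c2,b2,s1)→cleaned(s1,b2) ✗  (c2,b2,s2)→cleaned(s2,b2) ✓  (c2,b4,s3)→cleaned(s3,b4) ✓  (c2,b5,s3)→cleaned(s3,b5) ✓  (c2,b6,s2)→cleaned(s2,b6) ✓  (c3,b2,s2)→cleaned(s2,b2) ✓  (c3,b3,s3)→cleaned(s3,b3) ✓  (c3,b6,s2)→cleaned(s2,b6) ✓  (c4,b3,s1)→cleaned(s1,b3) ✓  (c4,b3,s3)→cleaned(s3,b3) ✓  (c4,b4,s3)→cleaned(s3,b4) ✓  (c4,b5,s2)→cleaned(s2,b5) ✓
Counterexamples (restrictor triples failing the scope): 1.

1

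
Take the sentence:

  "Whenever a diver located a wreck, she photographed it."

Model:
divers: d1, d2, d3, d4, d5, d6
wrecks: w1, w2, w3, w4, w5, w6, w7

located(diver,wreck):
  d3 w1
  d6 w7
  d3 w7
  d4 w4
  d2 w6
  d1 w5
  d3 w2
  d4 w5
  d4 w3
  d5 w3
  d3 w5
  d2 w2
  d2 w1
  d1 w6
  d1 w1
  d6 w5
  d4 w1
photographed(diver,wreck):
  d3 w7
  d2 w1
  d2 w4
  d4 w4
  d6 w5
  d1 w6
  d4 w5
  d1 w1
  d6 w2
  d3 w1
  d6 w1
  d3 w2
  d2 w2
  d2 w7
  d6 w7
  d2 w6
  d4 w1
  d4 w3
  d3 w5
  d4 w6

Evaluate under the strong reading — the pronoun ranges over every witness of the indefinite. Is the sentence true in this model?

False

"it" takes "a wreck" as antecedent — a donkey pronoun bound across the clause boundary.
Strong reading: for every (d,w) with located(d,w), photographed(d,w).
Restrictor pairs: (d1,w1) ✓  (d1,w5) ✗  (d1,w6) ✓  (d2,w1) ✓  (d2,w2) ✓  (d2,w6) ✓  (d3,w1) ✓  (d3,w2) ✓  (d3,w5) ✓  (d3,w7) ✓  (d4,w1) ✓  (d4,w3) ✓  (d4,w4) ✓  (d4,w5) ✓  (d5,w3) ✗  (d6,w5) ✓  (d6,w7) ✓
Counterexample: (d1,w5) is in located but fails the scope.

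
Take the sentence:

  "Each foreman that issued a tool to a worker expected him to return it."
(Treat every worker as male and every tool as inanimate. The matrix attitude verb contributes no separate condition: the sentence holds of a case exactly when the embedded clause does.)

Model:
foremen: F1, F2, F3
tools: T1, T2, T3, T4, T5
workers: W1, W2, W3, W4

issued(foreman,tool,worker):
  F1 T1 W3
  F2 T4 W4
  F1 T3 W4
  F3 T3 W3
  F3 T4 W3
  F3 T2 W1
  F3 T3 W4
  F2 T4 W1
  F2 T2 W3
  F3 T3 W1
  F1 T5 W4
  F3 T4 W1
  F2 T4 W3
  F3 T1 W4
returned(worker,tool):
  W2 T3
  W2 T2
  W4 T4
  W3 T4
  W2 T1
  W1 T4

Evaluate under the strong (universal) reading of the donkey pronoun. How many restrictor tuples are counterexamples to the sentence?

"him" takes "a worker" as antecedent and "it" takes "a tool"; both are donkey pronouns co-varying with the restrictor.
Strong reading: for every (f,t,w) with issued(f,t,w), returned(w,t).
Restrictor triples: (F1,T1,W3)→returned(W3,T1) ✗  (F1,T3,W4)→returned(W4,T3) ✗  (F1,T5,W4)→returned(W4,T5) ✗  (F2,T2,W3)→returned(W3,T2) ✗  (F2,T4,W1)→returned(W1,T4) ✓  (F2,T4,W3)→returned(W3,T4) ✓  (F2,T4,W4)→returned(W4,T4) ✓  (F3,T1,W4)→returned(W4,T1) ✗  (F3,T2,W1)→returned(W1,T2) ✗  (F3,T3,W1)→returned(W1,T3) ✗  (F3,T3,W3)→returned(W3,T3) ✗  (F3,T3,W4)→returned(W4,T3) ✗  (F3,T4,W1)→returned(W1,T4) ✓  (F3,T4,W3)→returned(W3,T4) ✓
Counterexamples (restrictor triples failing the scope): 9.

9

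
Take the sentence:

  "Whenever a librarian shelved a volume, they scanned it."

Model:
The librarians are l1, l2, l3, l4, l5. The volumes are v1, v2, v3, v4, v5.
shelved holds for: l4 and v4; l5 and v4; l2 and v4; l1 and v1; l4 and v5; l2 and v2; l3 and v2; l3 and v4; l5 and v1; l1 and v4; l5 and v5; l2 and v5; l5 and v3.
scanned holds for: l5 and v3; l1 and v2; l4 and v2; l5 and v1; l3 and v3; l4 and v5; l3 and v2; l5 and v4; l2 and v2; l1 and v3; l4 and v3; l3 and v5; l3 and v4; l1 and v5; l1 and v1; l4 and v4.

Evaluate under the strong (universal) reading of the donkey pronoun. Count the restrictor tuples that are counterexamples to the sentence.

4

"it" takes "a volume" as antecedent — a donkey pronoun bound across the clause boundary.
Strong reading: for every (l,v) with shelved(l,v), scanned(l,v).
Restrictor pairs: (l1,v1) ✓  (l1,v4) ✗  (l2,v2) ✓  (l2,v4) ✗  (l2,v5) ✗  (l3,v2) ✓  (l3,v4) ✓  (l4,v4) ✓  (l4,v5) ✓  (l5,v1) ✓  (l5,v3) ✓  (l5,v4) ✓  (l5,v5) ✗
Counterexamples (restrictor pairs failing the scope): 4.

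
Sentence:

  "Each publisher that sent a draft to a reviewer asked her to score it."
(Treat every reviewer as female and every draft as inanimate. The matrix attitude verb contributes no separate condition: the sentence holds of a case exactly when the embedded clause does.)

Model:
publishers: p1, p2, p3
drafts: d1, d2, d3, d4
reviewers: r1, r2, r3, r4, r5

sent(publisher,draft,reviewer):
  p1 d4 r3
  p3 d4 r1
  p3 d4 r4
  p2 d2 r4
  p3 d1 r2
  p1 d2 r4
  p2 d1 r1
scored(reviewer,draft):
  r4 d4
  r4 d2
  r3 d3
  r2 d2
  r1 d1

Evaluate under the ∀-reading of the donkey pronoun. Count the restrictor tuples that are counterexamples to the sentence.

3

"her" takes "a reviewer" as antecedent and "it" takes "a draft"; both are donkey pronouns co-varying with the restrictor.
Strong reading: for every (p,d,r) with sent(p,d,r), scored(r,d).
Restrictor triples: (p1,d2,r4)→scored(r4,d2) ✓  (p1,d4,r3)→scored(r3,d4) ✗  (p2,d1,r1)→scored(r1,d1) ✓  (p2,d2,r4)→scored(r4,d2) ✓  (p3,d1,r2)→scored(r2,d1) ✗  (p3,d4,r1)→scored(r1,d4) ✗  (p3,d4,r4)→scored(r4,d4) ✓
Counterexamples (restrictor triples failing the scope): 3.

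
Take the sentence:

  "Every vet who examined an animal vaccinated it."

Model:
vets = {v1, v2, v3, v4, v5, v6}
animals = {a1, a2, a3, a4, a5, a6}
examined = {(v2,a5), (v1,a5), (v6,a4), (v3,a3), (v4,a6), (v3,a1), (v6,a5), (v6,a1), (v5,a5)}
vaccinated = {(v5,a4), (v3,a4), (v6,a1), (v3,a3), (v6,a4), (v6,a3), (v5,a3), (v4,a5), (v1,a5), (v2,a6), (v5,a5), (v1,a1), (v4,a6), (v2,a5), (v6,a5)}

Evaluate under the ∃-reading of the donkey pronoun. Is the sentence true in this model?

True

"it" takes "an animal" as antecedent — a donkey pronoun bound across the clause boundary.
Weak reading: every vet v with some examined-animal has at least one examined-animal a such that vaccinated(v,a).
Per vet: v1:✓  v2:✓  v3:✓  v4:✓  v5:✓  v6:✓
Every vet in the restrictor has a witness.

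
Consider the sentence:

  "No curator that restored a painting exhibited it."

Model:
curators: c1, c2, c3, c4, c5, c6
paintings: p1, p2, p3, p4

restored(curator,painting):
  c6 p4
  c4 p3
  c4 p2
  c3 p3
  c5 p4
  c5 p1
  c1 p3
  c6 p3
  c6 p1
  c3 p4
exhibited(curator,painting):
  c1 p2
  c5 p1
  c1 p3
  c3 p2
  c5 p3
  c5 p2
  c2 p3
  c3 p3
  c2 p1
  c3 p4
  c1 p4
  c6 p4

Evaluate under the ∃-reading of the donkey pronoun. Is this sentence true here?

"it" takes "a painting" as antecedent — a donkey pronoun bound across the clause boundary.
Truth condition: for no (c,p) with restored(c,p) does exhibited(c,p) hold.
Restrictor pairs — does the scope hold? (c1,p3):holds  (c3,p3):holds  (c3,p4):holds  (c4,p2):fails  (c4,p3):fails  (c5,p1):holds  (c5,p4):fails  (c6,p1):fails  (c6,p3):fails  (c6,p4):holds
Scope holds for 5 pair(s), so the sentence is false.

False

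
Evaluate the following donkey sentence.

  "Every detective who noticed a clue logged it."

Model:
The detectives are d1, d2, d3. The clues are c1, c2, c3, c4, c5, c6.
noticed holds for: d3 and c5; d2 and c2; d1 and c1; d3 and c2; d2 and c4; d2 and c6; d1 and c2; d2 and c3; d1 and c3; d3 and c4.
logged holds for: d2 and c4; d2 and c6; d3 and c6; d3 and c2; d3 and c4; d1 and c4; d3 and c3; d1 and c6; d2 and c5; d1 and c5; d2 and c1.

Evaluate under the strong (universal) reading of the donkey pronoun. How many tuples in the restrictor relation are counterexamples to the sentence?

6

"it" takes "a clue" as antecedent — a donkey pronoun bound across the clause boundary.
Strong reading: for every (d,c) with noticed(d,c), logged(d,c).
Restrictor pairs: (d1,c1) ✗  (d1,c2) ✗  (d1,c3) ✗  (d2,c2) ✗  (d2,c3) ✗  (d2,c4) ✓  (d2,c6) ✓  (d3,c2) ✓  (d3,c4) ✓  (d3,c5) ✗
Counterexamples (restrictor pairs failing the scope): 6.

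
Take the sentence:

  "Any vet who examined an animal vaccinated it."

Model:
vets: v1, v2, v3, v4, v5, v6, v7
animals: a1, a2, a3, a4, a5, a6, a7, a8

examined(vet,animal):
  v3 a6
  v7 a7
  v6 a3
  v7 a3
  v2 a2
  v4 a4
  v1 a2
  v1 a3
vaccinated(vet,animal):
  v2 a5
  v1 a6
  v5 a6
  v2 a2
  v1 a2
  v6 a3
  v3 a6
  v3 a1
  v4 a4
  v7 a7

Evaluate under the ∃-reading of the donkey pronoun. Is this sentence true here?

"it" takes "an animal" as antecedent — a donkey pronoun bound across the clause boundary.
Weak reading: every vet v with some examined-animal has at least one examined-animal a such that vaccinated(v,a).
Per vet: v1:✓  v2:✓  v3:✓  v4:✓  v6:✓  v7:✓
Every vet in the restrictor has a witness.

True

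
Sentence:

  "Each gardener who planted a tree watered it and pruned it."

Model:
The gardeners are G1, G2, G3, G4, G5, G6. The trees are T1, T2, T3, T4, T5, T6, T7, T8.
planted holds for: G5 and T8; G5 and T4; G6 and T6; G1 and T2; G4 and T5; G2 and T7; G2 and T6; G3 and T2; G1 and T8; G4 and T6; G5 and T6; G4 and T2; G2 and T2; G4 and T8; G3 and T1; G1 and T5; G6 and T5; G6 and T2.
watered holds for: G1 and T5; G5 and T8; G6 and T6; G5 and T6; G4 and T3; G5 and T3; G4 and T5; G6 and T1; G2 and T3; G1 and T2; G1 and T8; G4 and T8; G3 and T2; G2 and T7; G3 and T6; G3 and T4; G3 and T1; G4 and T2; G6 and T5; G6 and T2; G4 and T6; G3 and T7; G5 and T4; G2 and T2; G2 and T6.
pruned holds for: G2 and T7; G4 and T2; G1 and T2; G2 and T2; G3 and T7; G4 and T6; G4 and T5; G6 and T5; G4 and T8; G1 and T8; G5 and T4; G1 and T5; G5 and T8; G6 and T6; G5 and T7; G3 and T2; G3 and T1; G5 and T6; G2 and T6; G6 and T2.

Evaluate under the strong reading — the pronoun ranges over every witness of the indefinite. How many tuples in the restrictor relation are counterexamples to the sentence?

"it" takes "a tree" as antecedent — a donkey pronoun bound across the clause boundary.
Strong reading: for every (g,t) with planted(g,t), watered(g,t) ∧ pruned(g,t).
Restrictor pairs: (G1,T2) ✓  (G1,T5) ✓  (G1,T8) ✓  (G2,T2) ✓  (G2,T6) ✓  (G2,T7) ✓  (G3,T1) ✓  (G3,T2) ✓  (G4,T2) ✓  (G4,T5) ✓  (G4,T6) ✓  (G4,T8) ✓  (G5,T4) ✓  (G5,T6) ✓  (G5,T8) ✓  (G6,T2) ✓  (G6,T5) ✓  (G6,T6) ✓
Counterexamples (restrictor pairs failing the scope): 0.

0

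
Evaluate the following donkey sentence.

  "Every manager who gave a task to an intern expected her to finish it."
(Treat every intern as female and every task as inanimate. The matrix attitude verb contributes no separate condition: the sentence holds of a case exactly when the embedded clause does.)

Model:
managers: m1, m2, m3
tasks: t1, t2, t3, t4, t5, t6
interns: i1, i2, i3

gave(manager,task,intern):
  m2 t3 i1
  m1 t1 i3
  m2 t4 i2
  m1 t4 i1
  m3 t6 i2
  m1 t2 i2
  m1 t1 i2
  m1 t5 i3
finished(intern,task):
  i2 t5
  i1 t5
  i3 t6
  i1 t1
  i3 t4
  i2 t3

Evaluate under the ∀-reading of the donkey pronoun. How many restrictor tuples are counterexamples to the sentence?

8

"her" takes "an intern" as antecedent and "it" takes "a task"; both are donkey pronouns co-varying with the restrictor.
Strong reading: for every (m,t,i) with gave(m,t,i), finished(i,t).
Restrictor triples: (m1,t1,i2)→finished(i2,t1) ✗  (m1,t1,i3)→finished(i3,t1) ✗  (m1,t2,i2)→finished(i2,t2) ✗  (m1,t4,i1)→finished(i1,t4) ✗  (m1,t5,i3)→finished(i3,t5) ✗  (m2,t3,i1)→finished(i1,t3) ✗  (m2,t4,i2)→finished(i2,t4) ✗  (m3,t6,i2)→finished(i2,t6) ✗
Counterexamples (restrictor triples failing the scope): 8.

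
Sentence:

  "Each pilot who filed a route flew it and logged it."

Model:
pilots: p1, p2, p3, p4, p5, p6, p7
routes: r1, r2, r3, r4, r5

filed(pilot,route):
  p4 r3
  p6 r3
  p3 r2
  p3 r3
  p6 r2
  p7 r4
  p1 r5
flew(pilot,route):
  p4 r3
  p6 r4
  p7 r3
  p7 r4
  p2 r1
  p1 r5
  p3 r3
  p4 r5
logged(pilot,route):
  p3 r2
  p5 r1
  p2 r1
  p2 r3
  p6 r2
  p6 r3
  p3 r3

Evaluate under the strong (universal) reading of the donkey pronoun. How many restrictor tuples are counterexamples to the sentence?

6

"it" takes "a route" as antecedent — a donkey pronoun bound across the clause boundary.
Strong reading: for every (p,r) with filed(p,r), flew(p,r) ∧ logged(p,r).
Restrictor pairs: (p1,r5) ✗  (p3,r2) ✗  (p3,r3) ✓  (p4,r3) ✗  (p6,r2) ✗  (p6,r3) ✗  (p7,r4) ✗
Counterexamples (restrictor pairs failing the scope): 6.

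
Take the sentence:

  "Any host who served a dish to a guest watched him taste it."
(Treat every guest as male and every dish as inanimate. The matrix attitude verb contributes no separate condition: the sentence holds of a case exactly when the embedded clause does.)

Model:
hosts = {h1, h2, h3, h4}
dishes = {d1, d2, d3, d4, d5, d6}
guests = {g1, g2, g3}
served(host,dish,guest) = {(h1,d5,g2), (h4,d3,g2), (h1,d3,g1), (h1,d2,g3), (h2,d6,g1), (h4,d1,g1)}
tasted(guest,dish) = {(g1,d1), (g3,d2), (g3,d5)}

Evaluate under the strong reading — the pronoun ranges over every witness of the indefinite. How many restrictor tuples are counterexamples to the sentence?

4

"him" takes "a guest" as antecedent and "it" takes "a dish"; both are donkey pronouns co-varying with the restrictor.
Strong reading: for every (h,d,g) with served(h,d,g), tasted(g,d).
Restrictor triples: (h1,d2,g3)→tasted(g3,d2) ✓  (h1,d3,g1)→tasted(g1,d3) ✗  (h1,d5,g2)→tasted(g2,d5) ✗  (h2,d6,g1)→tasted(g1,d6) ✗  (h4,d1,g1)→tasted(g1,d1) ✓  (h4,d3,g2)→tasted(g2,d3) ✗
Counterexamples (restrictor triples failing the scope): 4.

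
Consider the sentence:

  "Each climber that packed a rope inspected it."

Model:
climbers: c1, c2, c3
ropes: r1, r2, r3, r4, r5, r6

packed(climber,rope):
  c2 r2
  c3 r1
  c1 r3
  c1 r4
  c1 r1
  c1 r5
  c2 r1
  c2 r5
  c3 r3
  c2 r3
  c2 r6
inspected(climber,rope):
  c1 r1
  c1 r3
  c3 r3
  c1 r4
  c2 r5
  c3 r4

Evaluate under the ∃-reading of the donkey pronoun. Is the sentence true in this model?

True

"it" takes "a rope" as antecedent — a donkey pronoun bound across the clause boundary.
Weak reading: every climber c with some packed-rope has at least one packed-rope r such that inspected(c,r).
Per climber: c1:✓  c2:✓  c3:✓
Every climber in the restrictor has a witness.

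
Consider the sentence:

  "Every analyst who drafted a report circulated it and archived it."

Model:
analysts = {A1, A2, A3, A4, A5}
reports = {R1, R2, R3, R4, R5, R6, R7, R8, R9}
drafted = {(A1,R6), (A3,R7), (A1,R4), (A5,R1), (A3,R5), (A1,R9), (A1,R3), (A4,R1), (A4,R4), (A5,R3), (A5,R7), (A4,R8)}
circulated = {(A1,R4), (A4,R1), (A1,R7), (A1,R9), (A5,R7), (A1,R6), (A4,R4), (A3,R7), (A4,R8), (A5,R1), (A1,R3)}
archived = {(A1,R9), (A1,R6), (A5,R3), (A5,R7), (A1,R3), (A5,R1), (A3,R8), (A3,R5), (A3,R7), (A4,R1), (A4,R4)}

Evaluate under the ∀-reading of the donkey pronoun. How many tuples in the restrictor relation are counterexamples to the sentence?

"it" takes "a report" as antecedent — a donkey pronoun bound across the clause boundary.
Strong reading: for every (a,r) with drafted(a,r), circulated(a,r) ∧ archived(a,r).
Restrictor pairs: (A1,R3) ✓  (A1,R4) ✗  (A1,R6) ✓  (A1,R9) ✓  (A3,R5) ✗  (A3,R7) ✓  (A4,R1) ✓  (A4,R4) ✓  (A4,R8) ✗  (A5,R1) ✓  (A5,R3) ✗  (A5,R7) ✓
Counterexamples (restrictor pairs failing the scope): 4.

4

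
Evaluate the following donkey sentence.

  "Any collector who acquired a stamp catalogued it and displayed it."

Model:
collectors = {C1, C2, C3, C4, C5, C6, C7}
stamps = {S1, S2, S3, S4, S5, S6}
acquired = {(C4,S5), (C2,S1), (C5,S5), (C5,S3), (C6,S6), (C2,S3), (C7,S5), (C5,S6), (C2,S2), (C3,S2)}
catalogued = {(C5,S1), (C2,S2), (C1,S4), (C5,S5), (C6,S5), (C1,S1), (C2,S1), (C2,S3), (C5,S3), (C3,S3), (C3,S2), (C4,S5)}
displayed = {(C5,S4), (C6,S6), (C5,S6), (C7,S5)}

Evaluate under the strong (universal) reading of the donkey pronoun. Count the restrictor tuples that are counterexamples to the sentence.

10

"it" takes "a stamp" as antecedent — a donkey pronoun bound across the clause boundary.
Strong reading: for every (c,s) with acquired(c,s), catalogued(c,s) ∧ displayed(c,s).
Restrictor pairs: (C2,S1) ✗  (C2,S2) ✗  (C2,S3) ✗  (C3,S2) ✗  (C4,S5) ✗  (C5,S3) ✗  (C5,S5) ✗  (C5,S6) ✗  (C6,S6) ✗  (C7,S5) ✗
Counterexamples (restrictor pairs failing the scope): 10.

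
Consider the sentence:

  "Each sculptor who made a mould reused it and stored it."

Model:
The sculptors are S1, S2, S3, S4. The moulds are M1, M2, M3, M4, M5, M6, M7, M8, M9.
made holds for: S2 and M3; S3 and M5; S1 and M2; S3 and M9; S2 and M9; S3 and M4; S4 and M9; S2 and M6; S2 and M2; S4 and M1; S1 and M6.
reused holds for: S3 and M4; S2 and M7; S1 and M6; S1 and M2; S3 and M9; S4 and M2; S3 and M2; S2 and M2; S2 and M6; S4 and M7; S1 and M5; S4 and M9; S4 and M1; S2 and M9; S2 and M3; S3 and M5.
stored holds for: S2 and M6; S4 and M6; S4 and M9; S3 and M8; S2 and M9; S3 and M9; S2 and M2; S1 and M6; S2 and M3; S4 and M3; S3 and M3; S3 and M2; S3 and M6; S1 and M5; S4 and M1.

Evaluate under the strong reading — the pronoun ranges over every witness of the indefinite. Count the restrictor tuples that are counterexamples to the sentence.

"it" takes "a mould" as antecedent — a donkey pronoun bound across the clause boundary.
Strong reading: for every (s,m) with made(s,m), reused(s,m) ∧ stored(s,m).
Restrictor pairs: (S1,M2) ✗  (S1,M6) ✓  (S2,M2) ✓  (S2,M3) ✓  (S2,M6) ✓  (S2,M9) ✓  (S3,M4) ✗  (S3,M5) ✗  (S3,M9) ✓  (S4,M1) ✓  (S4,M9) ✓
Counterexamples (restrictor pairs failing the scope): 3.

3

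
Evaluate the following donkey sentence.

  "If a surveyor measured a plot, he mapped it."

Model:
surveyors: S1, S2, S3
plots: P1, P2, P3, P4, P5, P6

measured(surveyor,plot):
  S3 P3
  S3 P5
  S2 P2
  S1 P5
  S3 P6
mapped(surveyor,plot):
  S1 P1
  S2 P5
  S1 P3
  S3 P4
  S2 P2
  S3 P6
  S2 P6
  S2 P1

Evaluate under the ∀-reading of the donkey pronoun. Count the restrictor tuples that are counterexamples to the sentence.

3

"it" takes "a plot" as antecedent — a donkey pronoun bound across the clause boundary.
Strong reading: for every (s,p) with measured(s,p), mapped(s,p).
Restrictor pairs: (S1,P5) ✗  (S2,P2) ✓  (S3,P3) ✗  (S3,P5) ✗  (S3,P6) ✓
Counterexamples (restrictor pairs failing the scope): 3.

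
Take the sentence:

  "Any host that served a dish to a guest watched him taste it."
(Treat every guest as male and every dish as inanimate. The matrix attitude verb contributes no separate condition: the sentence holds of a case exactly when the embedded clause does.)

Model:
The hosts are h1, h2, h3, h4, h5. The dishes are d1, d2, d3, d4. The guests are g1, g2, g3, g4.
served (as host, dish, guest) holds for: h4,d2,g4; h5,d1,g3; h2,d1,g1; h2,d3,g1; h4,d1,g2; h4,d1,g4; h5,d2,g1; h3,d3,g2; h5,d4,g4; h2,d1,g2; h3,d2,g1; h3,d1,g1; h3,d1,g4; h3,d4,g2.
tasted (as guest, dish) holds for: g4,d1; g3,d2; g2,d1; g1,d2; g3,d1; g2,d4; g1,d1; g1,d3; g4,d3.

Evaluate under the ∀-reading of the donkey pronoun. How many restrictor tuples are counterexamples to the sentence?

"him" takes "a guest" as antecedent and "it" takes "a dish"; both are donkey pronouns co-varying with the restrictor.
Strong reading: for every (h,d,g) with served(h,d,g), tasted(g,d).
Restrictor triples: (h2,d1,g1)→tasted(g1,d1) ✓  (h2,d1,g2)→tasted(g2,d1) ✓  (h2,d3,g1)→tasted(g1,d3) ✓  (h3,d1,g1)→tasted(g1,d1) ✓  (h3,d1,g4)→tasted(g4,d1) ✓  (h3,d2,g1)→tasted(g1,d2) ✓  (h3,d3,g2)→tasted(g2,d3) ✗  (h3,d4,g2)→tasted(g2,d4) ✓  (h4,d1,g2)→tasted(g2,d1) ✓  (h4,d1,g4)→tasted(g4,d1) ✓  (h4,d2,g4)→tasted(g4,d2) ✗  (h5,d1,g3)→tasted(g3,d1) ✓  (h5,d2,g1)→tasted(g1,d2) ✓  (h5,d4,g4)→tasted(g4,d4) ✗
Counterexamples (restrictor triples failing the scope): 3.

3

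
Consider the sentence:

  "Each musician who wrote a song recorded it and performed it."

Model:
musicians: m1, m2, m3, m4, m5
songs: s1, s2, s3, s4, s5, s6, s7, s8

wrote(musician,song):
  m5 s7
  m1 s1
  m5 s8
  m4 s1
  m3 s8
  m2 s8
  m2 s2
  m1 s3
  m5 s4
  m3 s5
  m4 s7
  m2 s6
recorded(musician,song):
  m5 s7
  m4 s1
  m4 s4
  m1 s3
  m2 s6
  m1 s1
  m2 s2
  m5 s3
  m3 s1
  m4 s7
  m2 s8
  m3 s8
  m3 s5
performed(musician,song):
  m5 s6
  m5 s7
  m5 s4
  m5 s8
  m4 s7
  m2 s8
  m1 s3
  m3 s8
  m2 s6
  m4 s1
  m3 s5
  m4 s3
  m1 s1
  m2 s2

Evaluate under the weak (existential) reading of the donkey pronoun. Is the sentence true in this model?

True

"it" takes "a song" as antecedent — a donkey pronoun bound across the clause boundary.
Weak reading: every musician m with some wrote-song has at least one wrote-song s such that recorded(m,s) ∧ performed(m,s).
Per musician: m1:✓  m2:✓  m3:✓  m4:✓  m5:✓
Every musician in the restrictor has a witness.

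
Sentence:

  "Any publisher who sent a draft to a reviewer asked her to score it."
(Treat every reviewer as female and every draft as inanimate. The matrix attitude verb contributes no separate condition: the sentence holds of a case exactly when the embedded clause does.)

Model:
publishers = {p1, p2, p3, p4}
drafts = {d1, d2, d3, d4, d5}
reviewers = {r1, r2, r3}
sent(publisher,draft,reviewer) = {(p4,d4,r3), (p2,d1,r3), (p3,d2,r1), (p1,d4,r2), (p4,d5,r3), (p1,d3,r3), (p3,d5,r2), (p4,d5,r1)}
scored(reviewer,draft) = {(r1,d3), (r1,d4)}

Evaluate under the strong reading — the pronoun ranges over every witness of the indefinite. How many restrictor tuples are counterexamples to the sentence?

8

"her" takes "a reviewer" as antecedent and "it" takes "a draft"; both are donkey pronouns co-varying with the restrictor.
Strong reading: for every (p,d,r) with sent(p,d,r), scored(r,d).
Restrictor triples: (p1,d3,r3)→scored(r3,d3) ✗  (p1,d4,r2)→scored(r2,d4) ✗  (p2,d1,r3)→scored(r3,d1) ✗  (p3,d2,r1)→scored(r1,d2) ✗  (p3,d5,r2)→scored(r2,d5) ✗  (p4,d4,r3)→scored(r3,d4) ✗  (p4,d5,r1)→scored(r1,d5) ✗  (p4,d5,r3)→scored(r3,d5) ✗
Counterexamples (restrictor triples failing the scope): 8.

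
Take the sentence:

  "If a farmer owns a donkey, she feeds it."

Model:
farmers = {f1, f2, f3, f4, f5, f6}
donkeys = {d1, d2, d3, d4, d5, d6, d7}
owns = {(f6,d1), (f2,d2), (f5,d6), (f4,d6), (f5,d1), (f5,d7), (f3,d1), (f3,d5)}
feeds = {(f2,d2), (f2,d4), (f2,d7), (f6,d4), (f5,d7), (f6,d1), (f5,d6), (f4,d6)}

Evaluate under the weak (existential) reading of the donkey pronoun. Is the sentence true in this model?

"it" takes "a donkey" as antecedent — a donkey pronoun bound across the clause boundary.
Weak reading: every farmer f with some owns-donkey has at least one owns-donkey d such that feeds(f,d).
Per farmer: f2:✓  f3:✗  f4:✓  f5:✓  f6:✓
f3 has no witness among its owns-donkeys.

False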